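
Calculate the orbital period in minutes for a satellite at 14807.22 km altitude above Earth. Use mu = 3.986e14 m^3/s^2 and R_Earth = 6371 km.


r = 21178.2200 km = 2.117822e+07 m
T = 2*pi*sqrt(r^3/mu) = 2*pi*sqrt(9.4987917e+21 / 3.986e14)
T = 30672.2337 s = 511.2039 min

511.2039 minutes


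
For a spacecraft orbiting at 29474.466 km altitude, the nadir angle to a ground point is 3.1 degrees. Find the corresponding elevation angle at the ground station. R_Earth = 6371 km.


r = R_E + alt = 35845.4660 km
Law of sines in the satellite / Earth-center / ground-point triangle:
  sin(nadir)/R_E = sin(90 + el)/r  =>  cos(el) = (r/R_E)*sin(nadir)
cos(el) = (35845.4660 / 6371.0000) * sin(3.1 deg) = 0.3042662
el = arccos(0.3042662) = 72.2860 deg
(Earth-central angle = 90 - nadir - el = 14.6140 deg)

72.2860 degrees


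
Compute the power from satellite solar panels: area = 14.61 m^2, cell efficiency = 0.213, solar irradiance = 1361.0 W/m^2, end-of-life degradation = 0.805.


P = area * eta * S * degradation
P = 14.61 * 0.213 * 1361.0 * 0.805
P = 3409.4461 W

3409.4461 W


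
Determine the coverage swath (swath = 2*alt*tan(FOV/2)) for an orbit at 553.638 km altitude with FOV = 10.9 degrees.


FOV = 10.9 deg = 0.1902409 rad
swath = 2 * alt * tan(FOV/2) = 2 * 553.638 * tan(0.09512044)
swath = 2 * 553.638 * 0.09540837
swath = 105.6434 km

105.6434 km


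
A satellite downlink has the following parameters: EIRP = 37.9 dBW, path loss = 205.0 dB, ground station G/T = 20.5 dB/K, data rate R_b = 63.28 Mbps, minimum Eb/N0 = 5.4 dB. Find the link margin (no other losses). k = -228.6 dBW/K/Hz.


C/N0 = EIRP - FSPL + G/T - k = 37.9 - 205.0 + 20.5 - (-228.6)
C/N0 = 82.0000 dB-Hz
R_b = 63.28 Mbps = 6.328e+07 bps -> 10*log10(R_b) = 78.0127 dB-Hz
Eb/N0 = C/N0 - 10*log10(R_b) = 82.0000 - 78.0127 = 3.9873 dB
Margin = Eb/N0 - Eb/N0_req = 3.9873 - 5.4 = -1.4127 dB (negative margin: link does not close)

-1.4127 dB


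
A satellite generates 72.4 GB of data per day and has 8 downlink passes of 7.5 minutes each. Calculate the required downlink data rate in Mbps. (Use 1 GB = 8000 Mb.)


total contact time = 8 * 7.5 * 60 = 3600.0000 s
data = 72.4 GB = 579200.0000 Mb
rate = 579200.0000 / 3600.0000 = 160.8889 Mbps

160.8889 Mbps


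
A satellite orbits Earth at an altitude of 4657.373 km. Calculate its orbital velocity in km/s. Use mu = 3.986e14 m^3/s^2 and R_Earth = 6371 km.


r = R_E + alt = 6371.0 + 4657.373 = 11028.3730 km = 1.1028373e+07 m
v = sqrt(mu/r) = sqrt(3.986e14 / 1.1028373e+07) = 6011.9163 m/s = 6.0119 km/s

6.0119 km/s


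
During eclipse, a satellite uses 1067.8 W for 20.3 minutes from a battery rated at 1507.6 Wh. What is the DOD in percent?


E_used = P * t / 60 = 1067.8 * 20.3 / 60 = 361.2723 Wh
DOD = E_used / E_total * 100 = 361.2723 / 1507.6 * 100
DOD = 23.9634 %

23.9634 %


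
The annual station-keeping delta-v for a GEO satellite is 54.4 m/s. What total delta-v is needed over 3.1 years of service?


dV = rate * years = 54.4 * 3.1
dV = 168.6400 m/s

168.6400 m/s


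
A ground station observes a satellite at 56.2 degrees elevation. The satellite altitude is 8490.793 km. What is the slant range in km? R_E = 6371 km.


h = 8490.793 km, el = 56.2 deg
d = -R_E*sin(el) + sqrt((R_E*sin(el))^2 + 2*R_E*h + h^2)
d = -6371.0000*sin(0.980875) + sqrt((6371.0000*0.8309845)^2 + 2*6371.0000*8490.793 + 8490.793^2)
d = 9138.8096 km

9138.8096 km


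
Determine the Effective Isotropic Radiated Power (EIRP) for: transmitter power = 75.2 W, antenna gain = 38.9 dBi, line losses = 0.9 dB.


Pt = 75.2 W = 18.7622 dBW
EIRP = Pt_dBW + Gt - losses = 18.7622 + 38.9 - 0.9 = 56.7622 dBW

56.7622 dBW


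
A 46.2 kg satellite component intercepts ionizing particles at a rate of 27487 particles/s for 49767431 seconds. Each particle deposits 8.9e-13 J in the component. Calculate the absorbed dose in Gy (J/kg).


Total energy deposited = rate * time * E_per
  = 27487 * 49767431 * 8.9e-13 = 1.2175 J
Dose = E_total / mass = 1.2175 / 46.2
Dose = 0.02635243 Gy

0.0264 Gy


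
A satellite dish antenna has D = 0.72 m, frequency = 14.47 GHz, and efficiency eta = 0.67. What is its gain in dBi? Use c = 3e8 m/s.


lambda = c/f = 3e8 / 1.447e+10 = 0.02073255 m
G = eta*(pi*D/lambda)^2 = 0.67*(pi*0.72/0.02073255)^2
G = 7975.0625 (linear)
G = 10*log10(7975.0625) = 39.0173 dBi

39.0173 dBi


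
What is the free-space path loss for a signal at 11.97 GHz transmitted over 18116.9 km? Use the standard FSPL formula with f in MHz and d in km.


f = 11.97 GHz = 11970.0000 MHz
d = 18116.9 km
FSPL = 32.44 + 20*log10(11970.0000) + 20*log10(18116.9)
FSPL = 32.44 + 81.5619 + 85.1617
FSPL = 199.1636 dB

199.1636 dB


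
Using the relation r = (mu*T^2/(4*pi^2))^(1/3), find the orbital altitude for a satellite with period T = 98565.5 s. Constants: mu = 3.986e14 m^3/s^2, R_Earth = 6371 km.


T = 98565.5 s
r = (mu*T^2/(4*pi^2))^(1/3) = (3.986e14 * 98565.5^2 / (4*pi^2))^(1/3)
r = 4.6118567e+07 m = 46118.5671 km
alt = r - R_E = 46118.5671 - 6371 = 39747.5671 km

39747.5671 km


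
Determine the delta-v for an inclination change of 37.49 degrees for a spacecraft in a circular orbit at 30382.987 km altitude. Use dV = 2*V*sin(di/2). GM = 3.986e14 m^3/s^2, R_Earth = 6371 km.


r = 36753.9870 km = 3.6753987e+07 m
V = sqrt(mu/r) = 3293.1872 m/s
di = 37.49 deg = 0.6543239 rad
dV = 2*V*sin(di/2) = 2*3293.1872*sin(0.327162)
dV = 2116.5764 m/s = 2.1166 km/s

2.1166 km/s


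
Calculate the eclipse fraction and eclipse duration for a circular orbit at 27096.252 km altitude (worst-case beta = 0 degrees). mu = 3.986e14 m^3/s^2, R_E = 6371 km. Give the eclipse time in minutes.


r = 33467.2520 km
T = 1015.5237 min
Eclipse fraction = arcsin(R_E/r)/pi = arcsin(6371.0000/33467.2520)/pi
= arcsin(0.1903652)/pi = 0.06096721
Eclipse duration = 0.06096721 * 1015.5237 = 61.9136 min

61.9136 minutes


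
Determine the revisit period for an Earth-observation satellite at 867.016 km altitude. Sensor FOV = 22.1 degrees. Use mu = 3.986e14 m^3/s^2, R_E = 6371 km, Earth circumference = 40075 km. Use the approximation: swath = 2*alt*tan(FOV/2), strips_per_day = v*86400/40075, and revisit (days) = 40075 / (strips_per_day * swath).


swath = 2*867.016*tan(0.1928589) = 338.6323 km
v = sqrt(mu/r) = 7420.9393 m/s = 7.4209 km/s
strips/day = v*86400/40075 = 7.4209*86400/40075 = 15.9992
coverage/day = strips * swath = 15.9992 * 338.6323 = 5417.8569 km
revisit = 40075 / 5417.8569 = 7.3968 days

7.3968 days


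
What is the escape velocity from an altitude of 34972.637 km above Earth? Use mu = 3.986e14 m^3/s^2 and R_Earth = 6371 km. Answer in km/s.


r = 6371.0 + 34972.637 = 41343.6370 km = 4.1343637e+07 m
v_esc = sqrt(2*mu/r) = sqrt(2*3.986e14 / 4.1343637e+07)
v_esc = 4391.1604 m/s = 4.3912 km/s

4.3912 km/s


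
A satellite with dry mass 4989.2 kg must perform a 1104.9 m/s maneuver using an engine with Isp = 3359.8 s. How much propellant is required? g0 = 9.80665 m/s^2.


ve = Isp * g0 = 3359.8 * 9.80665 = 32948.382670 m/s
mass ratio = exp(dv/ve) = exp(1104.9/32948.382670) = 1.03410288
m_prop = m_dry * (mr - 1) = 4989.2 * (1.03410288 - 1)
m_prop = 170.1461 kg

170.1461 kg


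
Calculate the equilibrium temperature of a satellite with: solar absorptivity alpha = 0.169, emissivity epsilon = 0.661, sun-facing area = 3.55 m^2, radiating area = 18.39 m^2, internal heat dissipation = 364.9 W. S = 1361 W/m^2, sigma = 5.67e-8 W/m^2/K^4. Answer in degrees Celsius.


Numerator = alpha*S*A_sun + Q_int = 0.169*1361*3.55 + 364.9 = 1181.4320 W
Denominator = eps*sigma*A_rad = 0.661*5.67e-8*18.39 = 6.8923329e-07 W/K^4
T^4 = 1.7141249e+09 K^4
T = 203.4748 K = -69.6752 C

-69.6752 degrees Celsius


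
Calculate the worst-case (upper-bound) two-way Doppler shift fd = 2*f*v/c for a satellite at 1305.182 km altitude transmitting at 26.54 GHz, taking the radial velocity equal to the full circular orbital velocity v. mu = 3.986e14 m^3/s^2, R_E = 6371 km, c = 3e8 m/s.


r = 7.676182e+06 m
v = sqrt(mu/r) = 7206.0292 m/s (worst-case radial velocity)
f = 26.54 GHz = 2.654e+10 Hz
fd = 2*f*v/c = 2*2.654e+10*7206.0292/3.0e+08
fd = 1.2749868e+06 Hz

1.2750e+06 Hz


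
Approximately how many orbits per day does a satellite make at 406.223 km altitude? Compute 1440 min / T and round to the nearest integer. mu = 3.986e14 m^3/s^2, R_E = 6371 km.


r = 6.777223e+06 m
T = 2*pi*sqrt(r^3/mu) = 5552.5041 s = 92.5417 min
revs/day = 1440 / 92.5417 = 15.5605
Rounded: 16 revolutions per day

16 revolutions per day


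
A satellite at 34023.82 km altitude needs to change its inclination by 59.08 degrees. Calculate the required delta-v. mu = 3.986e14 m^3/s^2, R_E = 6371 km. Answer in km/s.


r = 40394.8200 km = 4.039482e+07 m
V = sqrt(mu/r) = 3141.2739 m/s
di = 59.08 deg = 1.0311 rad
dV = 2*V*sin(di/2) = 2*3141.2739*sin(0.5155703)
dV = 3097.4912 m/s = 3.0975 km/s

3.0975 km/s


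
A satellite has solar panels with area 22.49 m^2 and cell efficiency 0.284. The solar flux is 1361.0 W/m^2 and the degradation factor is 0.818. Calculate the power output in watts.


P = area * eta * S * degradation
P = 22.49 * 0.284 * 1361.0 * 0.818
P = 7110.8125 W

7110.8125 W


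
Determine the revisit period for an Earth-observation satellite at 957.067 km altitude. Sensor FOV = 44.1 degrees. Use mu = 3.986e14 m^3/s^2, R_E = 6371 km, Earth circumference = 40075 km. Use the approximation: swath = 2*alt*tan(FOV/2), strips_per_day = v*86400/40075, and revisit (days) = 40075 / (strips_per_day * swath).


swath = 2*957.067*tan(0.3848451) = 775.3041 km
v = sqrt(mu/r) = 7375.2022 m/s = 7.3752 km/s
strips/day = v*86400/40075 = 7.3752*86400/40075 = 15.9006
coverage/day = strips * swath = 15.9006 * 775.3041 = 12327.8181 km
revisit = 40075 / 12327.8181 = 3.2508 days

3.2508 days


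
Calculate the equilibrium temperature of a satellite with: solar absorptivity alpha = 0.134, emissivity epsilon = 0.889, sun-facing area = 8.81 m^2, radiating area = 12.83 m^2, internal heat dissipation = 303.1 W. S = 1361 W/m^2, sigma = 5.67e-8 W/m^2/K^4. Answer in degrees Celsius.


Numerator = alpha*S*A_sun + Q_int = 0.134*1361*8.81 + 303.1 = 1909.8149 W
Denominator = eps*sigma*A_rad = 0.889*5.67e-8*12.83 = 6.4671283e-07 W/K^4
T^4 = 2.9531113e+09 K^4
T = 233.1149 K = -40.0351 C

-40.0351 degrees Celsius


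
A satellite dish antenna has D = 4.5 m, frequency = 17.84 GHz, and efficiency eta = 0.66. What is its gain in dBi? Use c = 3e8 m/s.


lambda = c/f = 3e8 / 1.784e+10 = 0.01681614 m
G = eta*(pi*D/lambda)^2 = 0.66*(pi*4.5/0.01681614)^2
G = 466461.6016 (linear)
G = 10*log10(466461.6016) = 56.6882 dBi

56.6882 dBi


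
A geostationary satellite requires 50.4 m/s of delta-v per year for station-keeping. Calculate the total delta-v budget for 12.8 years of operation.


dV = rate * years = 50.4 * 12.8
dV = 645.1200 m/s

645.1200 m/s


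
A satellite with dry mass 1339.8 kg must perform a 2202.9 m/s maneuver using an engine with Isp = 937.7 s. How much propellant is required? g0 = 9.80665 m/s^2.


ve = Isp * g0 = 937.7 * 9.80665 = 9195.695705 m/s
mass ratio = exp(dv/ve) = exp(2202.9/9195.695705) = 1.27068704
m_prop = m_dry * (mr - 1) = 1339.8 * (1.27068704 - 1)
m_prop = 362.6665 kg

362.6665 kg


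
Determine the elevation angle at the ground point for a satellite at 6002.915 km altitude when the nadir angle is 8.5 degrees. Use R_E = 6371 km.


r = R_E + alt = 12373.9150 km
Law of sines in the satellite / Earth-center / ground-point triangle:
  sin(nadir)/R_E = sin(90 + el)/r  =>  cos(el) = (r/R_E)*sin(nadir)
cos(el) = (12373.9150 / 6371.0000) * sin(8.5 deg) = 0.2870791
el = arccos(0.2870791) = 73.3168 deg
(Earth-central angle = 90 - nadir - el = 8.1832 deg)

73.3168 degrees


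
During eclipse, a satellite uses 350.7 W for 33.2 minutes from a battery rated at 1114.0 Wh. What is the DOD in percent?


E_used = P * t / 60 = 350.7 * 33.2 / 60 = 194.0540 Wh
DOD = E_used / E_total * 100 = 194.0540 / 1114.0 * 100
DOD = 17.4196 %

17.4196 %


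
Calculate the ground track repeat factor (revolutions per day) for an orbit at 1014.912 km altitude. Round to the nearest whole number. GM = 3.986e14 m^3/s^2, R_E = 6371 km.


r = 7.385912e+06 m
T = 2*pi*sqrt(r^3/mu) = 6317.0951 s = 105.2849 min
revs/day = 1440 / 105.2849 = 13.6772
Rounded: 14 revolutions per day

14 revolutions per day


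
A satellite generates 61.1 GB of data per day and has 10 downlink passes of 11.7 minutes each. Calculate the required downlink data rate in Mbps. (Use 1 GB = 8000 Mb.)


total contact time = 10 * 11.7 * 60 = 7020.0000 s
data = 61.1 GB = 488800.0000 Mb
rate = 488800.0000 / 7020.0000 = 69.6296 Mbps

69.6296 Mbps


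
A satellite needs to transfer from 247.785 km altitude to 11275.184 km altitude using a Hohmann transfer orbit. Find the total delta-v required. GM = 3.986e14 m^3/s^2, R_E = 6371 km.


r1 = 6618.7850 km = 6.618785e+06 m
r2 = 17646.1840 km = 1.7646184e+07 m
dv1 = sqrt(mu/r1)*(sqrt(2*r2/(r1+r2)) - 1) = 1598.6949 m/s
dv2 = sqrt(mu/r2)*(1 - sqrt(2*r1/(r1+r2))) = 1242.3238 m/s
total dv = |dv1| + |dv2| = 1598.6949 + 1242.3238 = 2841.0187 m/s = 2.8410 km/s

2.8410 km/s


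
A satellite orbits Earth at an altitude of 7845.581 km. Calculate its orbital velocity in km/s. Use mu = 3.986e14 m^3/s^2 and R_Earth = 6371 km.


r = R_E + alt = 6371.0 + 7845.581 = 14216.5810 km = 1.4216581e+07 m
v = sqrt(mu/r) = sqrt(3.986e14 / 1.4216581e+07) = 5295.0622 m/s = 5.2951 km/s

5.2951 km/s


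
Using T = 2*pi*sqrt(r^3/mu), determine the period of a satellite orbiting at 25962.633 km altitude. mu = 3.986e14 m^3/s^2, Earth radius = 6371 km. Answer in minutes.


r = 32333.6330 km = 3.2333633e+07 m
T = 2*pi*sqrt(r^3/mu) = 2*pi*sqrt(3.3803644e+22 / 3.986e14)
T = 57861.9383 s = 964.3656 min

964.3656 minutes


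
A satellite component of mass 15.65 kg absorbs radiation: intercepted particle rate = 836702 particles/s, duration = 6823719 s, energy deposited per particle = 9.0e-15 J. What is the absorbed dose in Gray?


Total energy deposited = rate * time * E_per
  = 836702 * 6823719 * 9.0e-15 = 0.05138477 J
Dose = E_total / mass = 0.05138477 / 15.65
Dose = 0.003283372 Gy

0.0033 Gy


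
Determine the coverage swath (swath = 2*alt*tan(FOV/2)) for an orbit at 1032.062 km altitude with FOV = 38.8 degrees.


FOV = 38.8 deg = 0.6771877 rad
swath = 2 * alt * tan(FOV/2) = 2 * 1032.062 * tan(0.3385939)
swath = 2 * 1032.062 * 0.3521556
swath = 726.8928 km

726.8928 km


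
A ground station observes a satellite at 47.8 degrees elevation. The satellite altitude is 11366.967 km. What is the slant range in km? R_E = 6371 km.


h = 11366.967 km, el = 47.8 deg
d = -R_E*sin(el) + sqrt((R_E*sin(el))^2 + 2*R_E*h + h^2)
d = -6371.0000*sin(0.8342674) + sqrt((6371.0000*0.7408046)^2 + 2*6371.0000*11366.967 + 11366.967^2)
d = 12494.3131 km

12494.3131 km


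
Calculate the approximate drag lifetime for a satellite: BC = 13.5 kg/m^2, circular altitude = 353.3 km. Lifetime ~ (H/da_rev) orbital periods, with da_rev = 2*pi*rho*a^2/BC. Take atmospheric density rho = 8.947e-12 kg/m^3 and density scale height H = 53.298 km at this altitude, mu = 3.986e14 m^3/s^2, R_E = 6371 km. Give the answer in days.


a = R_E + alt = 6724.3000 km = 6.7243e+06 m
da_rev = 2*pi*rho*a^2/BC = 2*pi*8.947e-12*(6.7243e+06)^2/13.5 = 188.285857 m per revolution
N = H/da_rev = 53298.0000 m / 188.285857 m = 283.0696 revolutions
P = 2*pi*sqrt(a^3/mu) = 5487.5924 s
lifetime = N*P = 283.0696 * 5487.5924 = 1.5533705e+06 s = 17.9788 days

17.9788 days


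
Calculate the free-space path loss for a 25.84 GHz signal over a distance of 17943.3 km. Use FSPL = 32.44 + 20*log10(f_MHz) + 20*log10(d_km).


f = 25.84 GHz = 25840.0000 MHz
d = 17943.3 km
FSPL = 32.44 + 20*log10(25840.0000) + 20*log10(17943.3)
FSPL = 32.44 + 88.2459 + 85.0780
FSPL = 205.7639 dB

205.7639 dB


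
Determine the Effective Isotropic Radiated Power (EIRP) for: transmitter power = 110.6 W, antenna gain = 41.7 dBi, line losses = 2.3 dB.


Pt = 110.6 W = 20.4376 dBW
EIRP = Pt_dBW + Gt - losses = 20.4376 + 41.7 - 2.3 = 59.8376 dBW

59.8376 dBW


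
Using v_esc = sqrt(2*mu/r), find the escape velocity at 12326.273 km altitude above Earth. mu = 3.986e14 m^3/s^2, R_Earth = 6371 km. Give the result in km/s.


r = 6371.0 + 12326.273 = 18697.2730 km = 1.8697273e+07 m
v_esc = sqrt(2*mu/r) = sqrt(2*3.986e14 / 1.8697273e+07)
v_esc = 6529.7193 m/s = 6.5297 km/s

6.5297 km/s


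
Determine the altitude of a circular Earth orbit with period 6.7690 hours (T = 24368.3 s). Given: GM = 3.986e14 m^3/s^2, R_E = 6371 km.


T = 24368.3 s
r = (mu*T^2/(4*pi^2))^(1/3) = (3.986e14 * 24368.3^2 / (4*pi^2))^(1/3)
r = 1.8166698e+07 m = 18166.6985 km
alt = r - R_E = 18166.6985 - 6371 = 11795.6985 km

11795.6985 km


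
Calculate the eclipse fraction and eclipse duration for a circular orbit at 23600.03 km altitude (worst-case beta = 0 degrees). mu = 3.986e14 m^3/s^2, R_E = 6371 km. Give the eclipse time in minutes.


r = 29971.0300 km
T = 860.6221 min
Eclipse fraction = arcsin(R_E/r)/pi = arcsin(6371.0000/29971.0300)/pi
= arcsin(0.2125719)/pi = 0.06818398
Eclipse duration = 0.06818398 * 860.6221 = 58.6806 min

58.6806 minutes


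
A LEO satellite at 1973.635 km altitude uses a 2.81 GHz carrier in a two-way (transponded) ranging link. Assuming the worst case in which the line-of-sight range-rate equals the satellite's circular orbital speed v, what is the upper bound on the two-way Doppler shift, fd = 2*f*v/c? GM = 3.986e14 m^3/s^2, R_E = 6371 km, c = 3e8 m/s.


r = 8.344635e+06 m
v = sqrt(mu/r) = 6911.3832 m/s (worst-case radial velocity)
f = 2.81 GHz = 2.81e+09 Hz
fd = 2*f*v/c = 2*2.81e+09*6911.3832/3.0e+08
fd = 129473.2458 Hz

129473.2458 Hz


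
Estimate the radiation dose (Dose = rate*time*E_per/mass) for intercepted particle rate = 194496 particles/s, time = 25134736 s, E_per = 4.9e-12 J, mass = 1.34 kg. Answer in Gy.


Total energy deposited = rate * time * E_per
  = 194496 * 25134736 * 4.9e-12 = 23.9542 J
Dose = E_total / mass = 23.9542 / 1.34
Dose = 17.8762 Gy

17.8762 Gy


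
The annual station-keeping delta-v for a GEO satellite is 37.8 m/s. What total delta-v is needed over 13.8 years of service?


dV = rate * years = 37.8 * 13.8
dV = 521.6400 m/s

521.6400 m/s


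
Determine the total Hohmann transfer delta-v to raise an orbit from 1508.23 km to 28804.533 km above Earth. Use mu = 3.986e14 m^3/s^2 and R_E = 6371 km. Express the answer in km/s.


r1 = 7879.2300 km = 7.87923e+06 m
r2 = 35175.5330 km = 3.5175533e+07 m
dv1 = sqrt(mu/r1)*(sqrt(2*r2/(r1+r2)) - 1) = 1979.2607 m/s
dv2 = sqrt(mu/r2)*(1 - sqrt(2*r1/(r1+r2))) = 1329.7173 m/s
total dv = |dv1| + |dv2| = 1979.2607 + 1329.7173 = 3308.9780 m/s = 3.3090 km/s

3.3090 km/s


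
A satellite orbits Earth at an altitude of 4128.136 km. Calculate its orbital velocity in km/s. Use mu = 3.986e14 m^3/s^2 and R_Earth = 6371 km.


r = R_E + alt = 6371.0 + 4128.136 = 10499.1360 km = 1.0499136e+07 m
v = sqrt(mu/r) = sqrt(3.986e14 / 1.0499136e+07) = 6161.5768 m/s = 6.1616 km/s

6.1616 km/s


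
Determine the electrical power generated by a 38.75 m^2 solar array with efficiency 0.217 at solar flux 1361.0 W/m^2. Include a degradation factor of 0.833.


P = area * eta * S * degradation
P = 38.75 * 0.217 * 1361.0 * 0.833
P = 9533.1092 W

9533.1092 W


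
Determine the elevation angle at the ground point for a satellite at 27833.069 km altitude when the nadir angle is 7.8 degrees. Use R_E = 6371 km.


r = R_E + alt = 34204.0690 km
Law of sines in the satellite / Earth-center / ground-point triangle:
  sin(nadir)/R_E = sin(90 + el)/r  =>  cos(el) = (r/R_E)*sin(nadir)
cos(el) = (34204.0690 / 6371.0000) * sin(7.8 deg) = 0.7286179
el = arccos(0.7286179) = 43.2293 deg
(Earth-central angle = 90 - nadir - el = 38.9707 deg)

43.2293 degrees


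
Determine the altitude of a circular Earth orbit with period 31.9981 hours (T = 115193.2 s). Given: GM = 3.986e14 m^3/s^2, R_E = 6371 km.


T = 115193.2 s
r = (mu*T^2/(4*pi^2))^(1/3) = (3.986e14 * 115193.2^2 / (4*pi^2))^(1/3)
r = 5.1169411e+07 m = 51169.4106 km
alt = r - R_E = 51169.4106 - 6371 = 44798.4106 km

44798.4106 km


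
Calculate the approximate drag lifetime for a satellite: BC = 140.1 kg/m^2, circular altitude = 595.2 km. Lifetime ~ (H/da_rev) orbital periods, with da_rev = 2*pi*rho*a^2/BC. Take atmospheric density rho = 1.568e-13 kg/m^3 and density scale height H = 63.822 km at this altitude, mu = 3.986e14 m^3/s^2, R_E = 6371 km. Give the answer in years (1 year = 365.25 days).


a = R_E + alt = 6966.2000 km = 6.9662e+06 m
da_rev = 2*pi*rho*a^2/BC = 2*pi*1.568e-13*(6.9662e+06)^2/140.1 = 0.341255508 m per revolution
N = H/da_rev = 63822.0000 m / 0.341255508 m = 187021.1574 revolutions
P = 2*pi*sqrt(a^3/mu) = 5786.3557 s
lifetime = N*P = 187021.1574 * 5786.3557 = 1.0821709e+09 s = 12525.1267 days
years = 12525.1267 / 365.25 = 34.2919 years

34.2919 years


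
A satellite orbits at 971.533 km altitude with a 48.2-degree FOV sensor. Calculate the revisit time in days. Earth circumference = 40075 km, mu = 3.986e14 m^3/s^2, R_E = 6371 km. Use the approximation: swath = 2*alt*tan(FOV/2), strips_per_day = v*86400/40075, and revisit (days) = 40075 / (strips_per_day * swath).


swath = 2*971.533*tan(0.4206243) = 869.1754 km
v = sqrt(mu/r) = 7367.9334 m/s = 7.3679 km/s
strips/day = v*86400/40075 = 7.3679*86400/40075 = 15.8850
coverage/day = strips * swath = 15.8850 * 869.1754 = 13806.8099 km
revisit = 40075 / 13806.8099 = 2.9026 days

2.9026 days


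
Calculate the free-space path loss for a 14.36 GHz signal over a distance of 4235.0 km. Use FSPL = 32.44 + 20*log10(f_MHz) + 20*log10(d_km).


f = 14.36 GHz = 14360.0000 MHz
d = 4235.0 km
FSPL = 32.44 + 20*log10(14360.0000) + 20*log10(4235.0)
FSPL = 32.44 + 83.1431 + 72.5371
FSPL = 188.1202 dB

188.1202 dB


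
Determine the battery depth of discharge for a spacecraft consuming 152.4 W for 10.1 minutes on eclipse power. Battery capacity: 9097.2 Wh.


E_used = P * t / 60 = 152.4 * 10.1 / 60 = 25.6540 Wh
DOD = E_used / E_total * 100 = 25.6540 / 9097.2 * 100
DOD = 0.2819989 %

0.2820 %


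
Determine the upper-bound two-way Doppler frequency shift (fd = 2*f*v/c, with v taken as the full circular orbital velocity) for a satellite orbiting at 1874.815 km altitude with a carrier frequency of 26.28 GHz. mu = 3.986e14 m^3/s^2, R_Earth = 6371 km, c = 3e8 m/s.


r = 8.245815e+06 m
v = sqrt(mu/r) = 6952.6738 m/s (worst-case radial velocity)
f = 26.28 GHz = 2.628e+10 Hz
fd = 2*f*v/c = 2*2.628e+10*6952.6738/3.0e+08
fd = 1.2181084e+06 Hz

1.2181e+06 Hz


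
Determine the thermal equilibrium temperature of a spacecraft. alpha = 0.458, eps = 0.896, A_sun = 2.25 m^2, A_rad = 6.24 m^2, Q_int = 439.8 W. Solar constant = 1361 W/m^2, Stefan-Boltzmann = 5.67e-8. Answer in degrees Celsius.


Numerator = alpha*S*A_sun + Q_int = 0.458*1361*2.25 + 439.8 = 1842.3105 W
Denominator = eps*sigma*A_rad = 0.896*5.67e-8*6.24 = 3.1701197e-07 W/K^4
T^4 = 5.8114856e+09 K^4
T = 276.1034 K = 2.9534 C

2.9534 degrees Celsius


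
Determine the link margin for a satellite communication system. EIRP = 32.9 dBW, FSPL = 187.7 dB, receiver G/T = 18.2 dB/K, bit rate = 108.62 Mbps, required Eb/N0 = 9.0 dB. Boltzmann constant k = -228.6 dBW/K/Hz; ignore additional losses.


C/N0 = EIRP - FSPL + G/T - k = 32.9 - 187.7 + 18.2 - (-228.6)
C/N0 = 92.0000 dB-Hz
R_b = 108.62 Mbps = 1.0862e+08 bps -> 10*log10(R_b) = 80.3591 dB-Hz
Eb/N0 = C/N0 - 10*log10(R_b) = 92.0000 - 80.3591 = 11.6409 dB
Margin = Eb/N0 - Eb/N0_req = 11.6409 - 9.0 = 2.6409 dB (link closes)

2.6409 dB


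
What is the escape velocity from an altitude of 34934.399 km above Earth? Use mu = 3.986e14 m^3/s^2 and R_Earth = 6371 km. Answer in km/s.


r = 6371.0 + 34934.399 = 41305.3990 km = 4.1305399e+07 m
v_esc = sqrt(2*mu/r) = sqrt(2*3.986e14 / 4.1305399e+07)
v_esc = 4393.1925 m/s = 4.3932 km/s

4.3932 km/s


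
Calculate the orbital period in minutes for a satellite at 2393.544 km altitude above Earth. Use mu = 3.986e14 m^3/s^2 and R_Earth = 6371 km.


r = 8764.5440 km = 8.764544e+06 m
T = 2*pi*sqrt(r^3/mu) = 2*pi*sqrt(6.7326801e+20 / 3.986e14)
T = 8165.9217 s = 136.0987 min

136.0987 minutes


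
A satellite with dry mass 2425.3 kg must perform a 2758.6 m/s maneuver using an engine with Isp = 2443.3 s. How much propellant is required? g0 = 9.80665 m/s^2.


ve = Isp * g0 = 2443.3 * 9.80665 = 23960.587945 m/s
mass ratio = exp(dv/ve) = exp(2758.6/23960.587945) = 1.12202011
m_prop = m_dry * (mr - 1) = 2425.3 * (1.12202011 - 1)
m_prop = 295.9354 kg

295.9354 kg


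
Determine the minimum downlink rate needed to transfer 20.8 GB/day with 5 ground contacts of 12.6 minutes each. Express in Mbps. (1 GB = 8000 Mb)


total contact time = 5 * 12.6 * 60 = 3780.0000 s
data = 20.8 GB = 166400.0000 Mb
rate = 166400.0000 / 3780.0000 = 44.0212 Mbps

44.0212 Mbps


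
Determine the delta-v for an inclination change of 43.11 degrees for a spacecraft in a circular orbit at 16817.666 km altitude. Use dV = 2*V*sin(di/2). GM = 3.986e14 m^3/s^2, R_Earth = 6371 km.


r = 23188.6660 km = 2.3188666e+07 m
V = sqrt(mu/r) = 4146.0140 m/s
di = 43.11 deg = 0.7524114 rad
dV = 2*V*sin(di/2) = 2*4146.0140*sin(0.3762057)
dV = 3046.4429 m/s = 3.0464 km/s

3.0464 km/s


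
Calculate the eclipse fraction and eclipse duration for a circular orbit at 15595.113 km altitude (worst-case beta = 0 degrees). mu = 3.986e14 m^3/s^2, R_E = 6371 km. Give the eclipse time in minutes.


r = 21966.1130 km
T = 539.9951 min
Eclipse fraction = arcsin(R_E/r)/pi = arcsin(6371.0000/21966.1130)/pi
= arcsin(0.2900377)/pi = 0.09366784
Eclipse duration = 0.09366784 * 539.9951 = 50.5802 min

50.5802 minutes


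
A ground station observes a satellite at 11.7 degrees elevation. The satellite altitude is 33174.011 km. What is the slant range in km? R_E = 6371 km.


h = 33174.011 km, el = 11.7 deg
d = -R_E*sin(el) + sqrt((R_E*sin(el))^2 + 2*R_E*h + h^2)
d = -6371.0000*sin(0.2042035) + sqrt((6371.0000*0.2027873)^2 + 2*6371.0000*33174.011 + 33174.011^2)
d = 37757.8489 km

37757.8489 km


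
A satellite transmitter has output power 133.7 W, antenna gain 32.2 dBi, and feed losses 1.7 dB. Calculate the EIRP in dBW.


Pt = 133.7 W = 21.2613 dBW
EIRP = Pt_dBW + Gt - losses = 21.2613 + 32.2 - 1.7 = 51.7613 dBW

51.7613 dBW


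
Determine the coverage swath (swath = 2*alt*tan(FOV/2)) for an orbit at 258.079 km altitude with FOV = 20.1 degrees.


FOV = 20.1 deg = 0.3508112 rad
swath = 2 * alt * tan(FOV/2) = 2 * 258.079 * tan(0.1754056)
swath = 2 * 258.079 * 0.1772269
swath = 91.4771 km

91.4771 km


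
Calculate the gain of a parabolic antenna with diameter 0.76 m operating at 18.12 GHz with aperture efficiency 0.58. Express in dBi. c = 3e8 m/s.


lambda = c/f = 3e8 / 1.812e+10 = 0.01655629 m
G = eta*(pi*D/lambda)^2 = 0.58*(pi*0.76/0.01655629)^2
G = 12062.2632 (linear)
G = 10*log10(12062.2632) = 40.8143 dBi

40.8143 dBi


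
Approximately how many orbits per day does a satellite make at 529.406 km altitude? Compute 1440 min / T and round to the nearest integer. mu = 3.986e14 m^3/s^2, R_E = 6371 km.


r = 6.900406e+06 m
T = 2*pi*sqrt(r^3/mu) = 5704.5736 s = 95.0762 min
revs/day = 1440 / 95.0762 = 15.1457
Rounded: 15 revolutions per day

15 revolutions per day


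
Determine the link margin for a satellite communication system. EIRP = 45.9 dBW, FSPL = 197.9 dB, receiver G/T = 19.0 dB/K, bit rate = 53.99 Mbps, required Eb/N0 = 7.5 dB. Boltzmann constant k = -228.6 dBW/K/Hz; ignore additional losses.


C/N0 = EIRP - FSPL + G/T - k = 45.9 - 197.9 + 19.0 - (-228.6)
C/N0 = 95.6000 dB-Hz
R_b = 53.99 Mbps = 5.399e+07 bps -> 10*log10(R_b) = 77.3231 dB-Hz
Eb/N0 = C/N0 - 10*log10(R_b) = 95.6000 - 77.3231 = 18.2769 dB
Margin = Eb/N0 - Eb/N0_req = 18.2769 - 7.5 = 10.7769 dB (link closes)

10.7769 dB


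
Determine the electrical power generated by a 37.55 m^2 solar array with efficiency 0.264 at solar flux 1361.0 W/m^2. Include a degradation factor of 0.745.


P = area * eta * S * degradation
P = 37.55 * 0.264 * 1361.0 * 0.745
P = 10051.4396 W

10051.4396 W


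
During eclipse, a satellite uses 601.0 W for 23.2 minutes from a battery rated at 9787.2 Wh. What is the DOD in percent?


E_used = P * t / 60 = 601.0 * 23.2 / 60 = 232.3867 Wh
DOD = E_used / E_total * 100 = 232.3867 / 9787.2 * 100
DOD = 2.3744 %

2.3744 %


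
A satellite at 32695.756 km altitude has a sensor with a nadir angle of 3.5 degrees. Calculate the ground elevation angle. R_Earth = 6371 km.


r = R_E + alt = 39066.7560 km
Law of sines in the satellite / Earth-center / ground-point triangle:
  sin(nadir)/R_E = sin(90 + el)/r  =>  cos(el) = (r/R_E)*sin(nadir)
cos(el) = (39066.7560 / 6371.0000) * sin(3.5 deg) = 0.3743476
el = arccos(0.3743476) = 68.0160 deg
(Earth-central angle = 90 - nadir - el = 18.4840 deg)

68.0160 degrees


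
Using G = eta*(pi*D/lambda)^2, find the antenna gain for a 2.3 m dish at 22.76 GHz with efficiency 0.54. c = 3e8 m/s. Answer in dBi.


lambda = c/f = 3e8 / 2.276e+10 = 0.01318102 m
G = eta*(pi*D/lambda)^2 = 0.54*(pi*2.3/0.01318102)^2
G = 162274.8376 (linear)
G = 10*log10(162274.8376) = 52.1025 dBi

52.1025 dBi


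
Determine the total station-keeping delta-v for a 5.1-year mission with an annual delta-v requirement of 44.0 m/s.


dV = rate * years = 44.0 * 5.1
dV = 224.4000 m/s

224.4000 m/s


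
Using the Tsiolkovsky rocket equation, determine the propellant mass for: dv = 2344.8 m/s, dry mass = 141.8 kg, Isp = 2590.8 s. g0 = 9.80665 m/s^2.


ve = Isp * g0 = 2590.8 * 9.80665 = 25407.068820 m/s
mass ratio = exp(dv/ve) = exp(2344.8/25407.068820) = 1.09668202
m_prop = m_dry * (mr - 1) = 141.8 * (1.09668202 - 1)
m_prop = 13.7095 kg

13.7095 kg


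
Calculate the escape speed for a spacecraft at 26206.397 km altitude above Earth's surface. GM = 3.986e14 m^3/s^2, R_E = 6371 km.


r = 6371.0 + 26206.397 = 32577.3970 km = 3.2577397e+07 m
v_esc = sqrt(2*mu/r) = sqrt(2*3.986e14 / 3.2577397e+07)
v_esc = 4946.8126 m/s = 4.9468 km/s

4.9468 km/s


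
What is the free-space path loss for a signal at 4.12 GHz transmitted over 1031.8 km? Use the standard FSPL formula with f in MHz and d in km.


f = 4.12 GHz = 4120.0000 MHz
d = 1031.8 km
FSPL = 32.44 + 20*log10(4120.0000) + 20*log10(1031.8)
FSPL = 32.44 + 72.2979 + 60.2719
FSPL = 165.0099 dB

165.0099 dB


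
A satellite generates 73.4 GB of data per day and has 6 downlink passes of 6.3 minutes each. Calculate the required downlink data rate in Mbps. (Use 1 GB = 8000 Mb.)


total contact time = 6 * 6.3 * 60 = 2268.0000 s
data = 73.4 GB = 587200.0000 Mb
rate = 587200.0000 / 2268.0000 = 258.9065 Mbps

258.9065 Mbps


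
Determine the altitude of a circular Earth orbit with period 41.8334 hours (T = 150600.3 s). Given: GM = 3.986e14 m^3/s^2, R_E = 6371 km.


T = 150600.3 s
r = (mu*T^2/(4*pi^2))^(1/3) = (3.986e14 * 150600.3^2 / (4*pi^2))^(1/3)
r = 6.1180038e+07 m = 61180.0382 km
alt = r - R_E = 61180.0382 - 6371 = 54809.0382 km

54809.0382 km


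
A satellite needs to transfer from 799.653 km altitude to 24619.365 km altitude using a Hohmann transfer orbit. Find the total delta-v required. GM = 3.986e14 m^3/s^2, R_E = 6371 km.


r1 = 7170.6530 km = 7.170653e+06 m
r2 = 30990.3650 km = 3.0990365e+07 m
dv1 = sqrt(mu/r1)*(sqrt(2*r2/(r1+r2)) - 1) = 2046.1239 m/s
dv2 = sqrt(mu/r2)*(1 - sqrt(2*r1/(r1+r2))) = 1387.8049 m/s
total dv = |dv1| + |dv2| = 2046.1239 + 1387.8049 = 3433.9288 m/s = 3.4339 km/s

3.4339 km/s


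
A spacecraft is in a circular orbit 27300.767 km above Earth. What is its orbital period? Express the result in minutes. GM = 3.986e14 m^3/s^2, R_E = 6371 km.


r = 33671.7670 km = 3.3671767e+07 m
T = 2*pi*sqrt(r^3/mu) = 2*pi*sqrt(3.8176642e+22 / 3.986e14)
T = 61490.7914 s = 1024.8465 min

1024.8465 minutes


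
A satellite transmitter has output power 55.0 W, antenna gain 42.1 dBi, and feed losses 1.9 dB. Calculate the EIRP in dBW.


Pt = 55.0 W = 17.4036 dBW
EIRP = Pt_dBW + Gt - losses = 17.4036 + 42.1 - 1.9 = 57.6036 dBW

57.6036 dBW


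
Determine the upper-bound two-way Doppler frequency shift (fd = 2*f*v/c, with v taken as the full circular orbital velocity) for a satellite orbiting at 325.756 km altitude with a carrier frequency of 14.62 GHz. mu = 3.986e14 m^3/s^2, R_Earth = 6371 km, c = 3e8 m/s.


r = 6.696756e+06 m
v = sqrt(mu/r) = 7715.0085 m/s (worst-case radial velocity)
f = 14.62 GHz = 1.462e+10 Hz
fd = 2*f*v/c = 2*1.462e+10*7715.0085/3.0e+08
fd = 751956.1628 Hz

751956.1628 Hz


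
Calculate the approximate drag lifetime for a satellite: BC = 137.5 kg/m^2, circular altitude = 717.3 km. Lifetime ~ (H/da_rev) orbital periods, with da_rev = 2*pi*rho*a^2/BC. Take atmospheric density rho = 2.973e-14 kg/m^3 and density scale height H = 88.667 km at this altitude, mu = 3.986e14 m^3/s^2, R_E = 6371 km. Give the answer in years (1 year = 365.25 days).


a = R_E + alt = 7088.3000 km = 7.0883e+06 m
da_rev = 2*pi*rho*a^2/BC = 2*pi*2.973e-14*(7.0883e+06)^2/137.5 = 0.0682584244 m per revolution
N = H/da_rev = 88667.0000 m / 0.0682584244 m = 1.2989898e+06 revolutions
P = 2*pi*sqrt(a^3/mu) = 5939.1509 s
lifetime = N*P = 1.2989898e+06 * 5939.1509 = 7.7148966e+09 s = 89292.7851 days
years = 89292.7851 / 365.25 = 244.4703 years

244.4703 years


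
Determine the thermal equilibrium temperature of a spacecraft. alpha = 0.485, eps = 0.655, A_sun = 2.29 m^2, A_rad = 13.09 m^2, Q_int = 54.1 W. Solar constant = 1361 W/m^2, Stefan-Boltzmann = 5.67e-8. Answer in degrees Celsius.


Numerator = alpha*S*A_sun + Q_int = 0.485*1361*2.29 + 54.1 = 1565.6946 W
Denominator = eps*sigma*A_rad = 0.655*5.67e-8*13.09 = 4.8614296e-07 W/K^4
T^4 = 3.2206465e+09 K^4
T = 238.2241 K = -34.9259 C

-34.9259 degrees Celsius


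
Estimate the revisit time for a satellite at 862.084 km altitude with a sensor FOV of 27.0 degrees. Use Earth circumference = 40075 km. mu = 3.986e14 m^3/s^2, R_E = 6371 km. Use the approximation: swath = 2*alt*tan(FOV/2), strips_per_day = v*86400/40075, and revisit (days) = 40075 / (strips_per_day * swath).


swath = 2*862.084*tan(0.2356194) = 413.9361 km
v = sqrt(mu/r) = 7423.4689 m/s = 7.4235 km/s
strips/day = v*86400/40075 = 7.4235*86400/40075 = 16.0047
coverage/day = strips * swath = 16.0047 * 413.9361 = 6624.9167 km
revisit = 40075 / 6624.9167 = 6.0491 days

6.0491 days


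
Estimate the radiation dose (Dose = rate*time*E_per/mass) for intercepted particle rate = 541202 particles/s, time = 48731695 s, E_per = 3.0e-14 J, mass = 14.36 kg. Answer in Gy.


Total energy deposited = rate * time * E_per
  = 541202 * 48731695 * 3.0e-14 = 0.7912107 J
Dose = E_total / mass = 0.7912107 / 14.36
Dose = 0.05509824 Gy

0.0551 Gy


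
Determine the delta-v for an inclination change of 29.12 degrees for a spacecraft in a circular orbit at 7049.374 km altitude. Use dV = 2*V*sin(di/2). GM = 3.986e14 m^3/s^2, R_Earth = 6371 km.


r = 13420.3740 km = 1.3420374e+07 m
V = sqrt(mu/r) = 5449.8724 m/s
di = 29.12 deg = 0.5082399 rad
dV = 2*V*sin(di/2) = 2*5449.8724*sin(0.2541199)
dV = 2740.1273 m/s = 2.7401 km/s

2.7401 km/s


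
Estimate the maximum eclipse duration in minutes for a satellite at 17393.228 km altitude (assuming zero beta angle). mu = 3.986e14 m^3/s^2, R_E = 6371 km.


r = 23764.2280 km
T = 607.6389 min
Eclipse fraction = arcsin(R_E/r)/pi = arcsin(6371.0000/23764.2280)/pi
= arcsin(0.268092)/pi = 0.08639313
Eclipse duration = 0.08639313 * 607.6389 = 52.4958 min

52.4958 minutes


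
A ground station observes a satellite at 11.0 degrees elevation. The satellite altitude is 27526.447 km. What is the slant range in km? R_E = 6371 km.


h = 27526.447 km, el = 11.0 deg
d = -R_E*sin(el) + sqrt((R_E*sin(el))^2 + 2*R_E*h + h^2)
d = -6371.0000*sin(0.1919862) + sqrt((6371.0000*0.190809)^2 + 2*6371.0000*27526.447 + 27526.447^2)
d = 32099.8937 km

32099.8937 km


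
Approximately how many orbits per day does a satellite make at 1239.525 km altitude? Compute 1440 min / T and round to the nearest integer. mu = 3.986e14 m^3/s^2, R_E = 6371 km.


r = 7.610525e+06 m
T = 2*pi*sqrt(r^3/mu) = 6607.4388 s = 110.1240 min
revs/day = 1440 / 110.1240 = 13.0762
Rounded: 13 revolutions per day

13 revolutions per day


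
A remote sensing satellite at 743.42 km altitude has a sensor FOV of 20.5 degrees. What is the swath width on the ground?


FOV = 20.5 deg = 0.3577925 rad
swath = 2 * alt * tan(FOV/2) = 2 * 743.42 * tan(0.1788962)
swath = 2 * 743.42 * 0.1808295
swath = 268.8645 km

268.8645 km


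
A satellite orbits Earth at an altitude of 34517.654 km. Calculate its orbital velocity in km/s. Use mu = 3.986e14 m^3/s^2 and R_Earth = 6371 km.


r = R_E + alt = 6371.0 + 34517.654 = 40888.6540 km = 4.0888654e+07 m
v = sqrt(mu/r) = sqrt(3.986e14 / 4.0888654e+07) = 3122.2469 m/s = 3.1222 km/s

3.1222 km/s


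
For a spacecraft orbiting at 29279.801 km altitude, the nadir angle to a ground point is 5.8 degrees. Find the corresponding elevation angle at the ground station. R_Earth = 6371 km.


r = R_E + alt = 35650.8010 km
Law of sines in the satellite / Earth-center / ground-point triangle:
  sin(nadir)/R_E = sin(90 + el)/r  =>  cos(el) = (r/R_E)*sin(nadir)
cos(el) = (35650.8010 / 6371.0000) * sin(5.8 deg) = 0.5654902
el = arccos(0.5654902) = 55.5637 deg
(Earth-central angle = 90 - nadir - el = 28.6363 deg)

55.5637 degrees


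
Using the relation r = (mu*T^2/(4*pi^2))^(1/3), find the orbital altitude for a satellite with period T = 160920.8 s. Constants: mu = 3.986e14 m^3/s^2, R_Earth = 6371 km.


T = 160920.8 s
r = (mu*T^2/(4*pi^2))^(1/3) = (3.986e14 * 160920.8^2 / (4*pi^2))^(1/3)
r = 6.3944124e+07 m = 63944.1239 km
alt = r - R_E = 63944.1239 - 6371 = 57573.1239 km

57573.1239 km


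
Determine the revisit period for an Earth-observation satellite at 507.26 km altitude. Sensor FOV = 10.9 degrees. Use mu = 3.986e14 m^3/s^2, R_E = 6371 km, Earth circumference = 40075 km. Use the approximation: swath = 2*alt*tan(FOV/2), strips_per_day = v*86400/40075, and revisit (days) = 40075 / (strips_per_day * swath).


swath = 2*507.26*tan(0.09512044) = 96.7937 km
v = sqrt(mu/r) = 7612.5359 m/s = 7.6125 km/s
strips/day = v*86400/40075 = 7.6125*86400/40075 = 16.4123
coverage/day = strips * swath = 16.4123 * 96.7937 = 1588.6076 km
revisit = 40075 / 1588.6076 = 25.2265 days

25.2265 days


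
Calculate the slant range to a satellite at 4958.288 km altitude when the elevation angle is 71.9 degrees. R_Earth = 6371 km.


h = 4958.288 km, el = 71.9 deg
d = -R_E*sin(el) + sqrt((R_E*sin(el))^2 + 2*R_E*h + h^2)
d = -6371.0000*sin(1.2549) + sqrt((6371.0000*0.9505157)^2 + 2*6371.0000*4958.288 + 4958.288^2)
d = 5099.3107 km

5099.3107 km


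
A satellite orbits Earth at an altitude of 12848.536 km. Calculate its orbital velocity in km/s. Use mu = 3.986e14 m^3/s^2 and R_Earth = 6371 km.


r = R_E + alt = 6371.0 + 12848.536 = 19219.5360 km = 1.9219536e+07 m
v = sqrt(mu/r) = sqrt(3.986e14 / 1.9219536e+07) = 4554.0437 m/s = 4.5540 km/s

4.5540 km/s


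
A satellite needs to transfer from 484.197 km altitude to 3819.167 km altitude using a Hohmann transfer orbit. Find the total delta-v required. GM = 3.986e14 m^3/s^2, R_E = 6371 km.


r1 = 6855.1970 km = 6.855197e+06 m
r2 = 10190.1670 km = 1.0190167e+07 m
dv1 = sqrt(mu/r1)*(sqrt(2*r2/(r1+r2)) - 1) = 712.6559 m/s
dv2 = sqrt(mu/r2)*(1 - sqrt(2*r1/(r1+r2))) = 645.1040 m/s
total dv = |dv1| + |dv2| = 712.6559 + 645.1040 = 1357.7598 m/s = 1.3578 km/s

1.3578 km/s


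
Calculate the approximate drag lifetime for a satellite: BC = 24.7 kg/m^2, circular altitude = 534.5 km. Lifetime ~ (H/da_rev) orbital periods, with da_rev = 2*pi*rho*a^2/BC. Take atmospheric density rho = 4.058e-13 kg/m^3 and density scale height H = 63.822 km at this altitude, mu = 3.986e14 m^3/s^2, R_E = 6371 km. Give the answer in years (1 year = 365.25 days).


a = R_E + alt = 6905.5000 km = 6.9055e+06 m
da_rev = 2*pi*rho*a^2/BC = 2*pi*4.058e-13*(6.9055e+06)^2/24.7 = 4.922494 m per revolution
N = H/da_rev = 63822.0000 m / 4.922494 m = 12965.3783 revolutions
P = 2*pi*sqrt(a^3/mu) = 5710.8916 s
lifetime = N*P = 12965.3783 * 5710.8916 = 7.404387e+07 s = 856.9892 days
years = 856.9892 / 365.25 = 2.3463 years

2.3463 years
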